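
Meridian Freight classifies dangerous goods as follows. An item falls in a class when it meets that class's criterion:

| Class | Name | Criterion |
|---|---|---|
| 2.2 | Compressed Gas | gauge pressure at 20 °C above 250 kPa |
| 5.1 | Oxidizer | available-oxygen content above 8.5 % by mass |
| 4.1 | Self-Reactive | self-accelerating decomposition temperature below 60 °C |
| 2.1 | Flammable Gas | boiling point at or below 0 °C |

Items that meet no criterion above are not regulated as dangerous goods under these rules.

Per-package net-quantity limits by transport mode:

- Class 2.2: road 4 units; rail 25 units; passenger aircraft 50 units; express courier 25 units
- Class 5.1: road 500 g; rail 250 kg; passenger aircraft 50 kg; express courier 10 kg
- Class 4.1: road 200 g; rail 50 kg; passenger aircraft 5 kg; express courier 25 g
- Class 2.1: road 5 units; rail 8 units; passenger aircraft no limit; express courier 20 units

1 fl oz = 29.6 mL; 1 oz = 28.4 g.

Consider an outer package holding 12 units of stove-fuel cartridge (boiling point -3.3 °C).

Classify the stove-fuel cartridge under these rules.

Class 2.1

The stove-fuel cartridge has boiling point -3.3 °C, which is ≤ 0 °C, so it is Class 2.1 (Flammable Gas).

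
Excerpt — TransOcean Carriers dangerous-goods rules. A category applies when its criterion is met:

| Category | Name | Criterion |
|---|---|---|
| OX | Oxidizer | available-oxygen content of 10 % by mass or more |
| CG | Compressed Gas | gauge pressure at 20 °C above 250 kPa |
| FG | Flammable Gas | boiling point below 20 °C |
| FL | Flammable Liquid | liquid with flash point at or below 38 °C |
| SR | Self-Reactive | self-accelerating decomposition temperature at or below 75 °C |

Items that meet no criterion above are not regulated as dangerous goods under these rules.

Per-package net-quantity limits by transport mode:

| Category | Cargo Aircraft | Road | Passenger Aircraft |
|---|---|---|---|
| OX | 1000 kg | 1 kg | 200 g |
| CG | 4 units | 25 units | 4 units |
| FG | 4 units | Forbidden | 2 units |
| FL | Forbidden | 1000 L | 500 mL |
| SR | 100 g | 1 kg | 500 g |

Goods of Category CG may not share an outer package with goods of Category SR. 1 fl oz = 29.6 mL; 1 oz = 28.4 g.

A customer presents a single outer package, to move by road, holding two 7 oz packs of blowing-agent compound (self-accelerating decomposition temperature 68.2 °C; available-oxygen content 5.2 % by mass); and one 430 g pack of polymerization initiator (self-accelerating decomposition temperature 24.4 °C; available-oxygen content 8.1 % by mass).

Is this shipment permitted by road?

The blowing-agent compound has self-accelerating decomposition temperature 68.2 °C, which is ≤ 75 °C, so it is Category SR (Self-Reactive).
With self-accelerating decomposition temperature 24.4 °C (≤ 75 °C), the polymerization initiator falls in Category SR.
Total Category SR: (two 7 oz packs = 397.6 g) + 430 g = 827.6 g.
827.6 g is within the road limit of 1 kg for Category SR.

Yes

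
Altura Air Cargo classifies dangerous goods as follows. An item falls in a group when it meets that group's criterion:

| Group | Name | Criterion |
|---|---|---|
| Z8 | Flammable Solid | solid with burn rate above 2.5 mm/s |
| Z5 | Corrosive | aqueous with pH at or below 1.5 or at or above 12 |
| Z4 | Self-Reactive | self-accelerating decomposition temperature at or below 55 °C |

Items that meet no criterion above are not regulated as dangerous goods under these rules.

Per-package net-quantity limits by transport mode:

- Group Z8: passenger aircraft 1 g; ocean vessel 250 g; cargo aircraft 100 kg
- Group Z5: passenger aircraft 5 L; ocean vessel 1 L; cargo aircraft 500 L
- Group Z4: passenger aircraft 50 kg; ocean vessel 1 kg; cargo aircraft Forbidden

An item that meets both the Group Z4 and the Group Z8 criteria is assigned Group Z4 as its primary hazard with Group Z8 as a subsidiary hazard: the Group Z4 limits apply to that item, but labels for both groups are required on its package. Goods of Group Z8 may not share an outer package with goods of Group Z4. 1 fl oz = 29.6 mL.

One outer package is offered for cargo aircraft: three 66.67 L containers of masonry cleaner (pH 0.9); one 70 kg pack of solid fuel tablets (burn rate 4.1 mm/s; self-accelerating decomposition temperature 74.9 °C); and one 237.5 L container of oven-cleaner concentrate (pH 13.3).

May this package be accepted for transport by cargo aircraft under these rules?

Yes

With pH 0.9 (≤ 1.5), the masonry cleaner falls in Group Z5.
Burn rate 4.1 mm/s meets the Group Z8 criterion (Flammable Solid), so the solid fuel tablets are Group Z8.
The oven-cleaner concentrate has pH 13.3, which is ≥ 12, so it is Group Z5 (Corrosive).
Group Z5 net quantity: (three 66.67 L containers = 200.01 L) + 237.5 L = 437.51 L.
437.51 L ≤ 500 L (cargo aircraft limit, Group Z5) — within limit.
Group Z8 quantity: 70 kg.
70 kg is within the cargo aircraft limit of 100 kg for Group Z8.
The segregation rule (Group Z8 with Group Z4) does not apply to Group Z5 with Group Z8.
Every hazard group is within its cargo aircraft limit and no segregation rule is violated.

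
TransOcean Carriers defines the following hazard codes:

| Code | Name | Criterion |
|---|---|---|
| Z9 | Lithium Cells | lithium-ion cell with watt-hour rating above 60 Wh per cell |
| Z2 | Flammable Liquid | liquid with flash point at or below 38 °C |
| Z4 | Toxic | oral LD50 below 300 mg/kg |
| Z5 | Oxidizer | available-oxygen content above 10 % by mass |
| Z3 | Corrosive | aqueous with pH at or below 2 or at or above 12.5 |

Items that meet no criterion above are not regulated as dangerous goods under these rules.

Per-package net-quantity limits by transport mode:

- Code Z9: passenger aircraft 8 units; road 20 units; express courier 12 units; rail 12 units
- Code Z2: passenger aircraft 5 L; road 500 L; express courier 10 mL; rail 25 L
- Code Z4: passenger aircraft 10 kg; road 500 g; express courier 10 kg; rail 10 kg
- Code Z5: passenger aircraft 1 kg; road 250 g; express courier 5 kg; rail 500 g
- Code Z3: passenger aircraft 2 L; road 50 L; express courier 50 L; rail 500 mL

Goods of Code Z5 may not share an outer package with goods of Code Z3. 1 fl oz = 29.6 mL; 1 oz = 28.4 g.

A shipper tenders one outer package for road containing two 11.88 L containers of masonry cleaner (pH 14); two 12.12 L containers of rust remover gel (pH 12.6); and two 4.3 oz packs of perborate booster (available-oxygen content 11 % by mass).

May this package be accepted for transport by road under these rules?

No

pH 14 meets the Code Z3 criterion (Corrosive), so the masonry cleaner is Code Z3.
pH 12.6 meets the Code Z3 criterion (Corrosive), so the rust remover gel is Code Z3.
Perborate booster: available-oxygen content 11 % by mass > 10 % by mass → Code Z5 (Oxidizer).
Code Z5 quantity: two 4.3 oz packs = 244.24 g.
That is within the Code Z5 road limit of 250 g.
Code Z3 net quantity: (two 11.88 L containers = 23.76 L) + (two 12.12 L containers = 24.24 L) = 48 L.
48 L is within the road limit of 50 L for Code Z3.
Code Z5 and Code Z3 may not share an outer package.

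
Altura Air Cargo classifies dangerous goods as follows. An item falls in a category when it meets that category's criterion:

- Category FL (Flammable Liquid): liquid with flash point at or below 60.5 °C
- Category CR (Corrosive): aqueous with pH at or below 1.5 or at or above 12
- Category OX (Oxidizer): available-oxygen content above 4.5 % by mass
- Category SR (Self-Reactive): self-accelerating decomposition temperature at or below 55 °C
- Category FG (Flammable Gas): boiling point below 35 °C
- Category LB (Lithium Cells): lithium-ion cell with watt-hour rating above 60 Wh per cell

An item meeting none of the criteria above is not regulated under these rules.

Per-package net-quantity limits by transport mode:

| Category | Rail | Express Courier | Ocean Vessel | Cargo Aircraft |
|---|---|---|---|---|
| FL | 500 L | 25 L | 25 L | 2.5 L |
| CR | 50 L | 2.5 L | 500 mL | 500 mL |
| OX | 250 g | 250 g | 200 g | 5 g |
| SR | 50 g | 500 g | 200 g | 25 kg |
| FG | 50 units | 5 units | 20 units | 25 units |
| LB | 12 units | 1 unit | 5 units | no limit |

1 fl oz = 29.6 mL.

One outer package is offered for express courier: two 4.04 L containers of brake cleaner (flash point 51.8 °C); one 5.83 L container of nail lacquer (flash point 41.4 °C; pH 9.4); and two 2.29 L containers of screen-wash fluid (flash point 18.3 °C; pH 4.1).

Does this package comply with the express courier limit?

Yes

Brake cleaner: flash point 51.8 °C ≤ 60.5 °C → Category FL (Flammable Liquid).
Flash point 41.4 °C meets the Category FL criterion (Flammable Liquid), so the nail lacquer is Category FL.
Screen-wash fluid: flash point 18.3 °C ≤ 60.5 °C → Category FL (Flammable Liquid).
Category FL net quantity: (two 4.04 L containers = 8.08 L) + 5.83 L + (two 2.29 L containers = 4.58 L) = 18.49 L.
18.49 L ≤ 25 L (express courier limit, Category FL) — within limit.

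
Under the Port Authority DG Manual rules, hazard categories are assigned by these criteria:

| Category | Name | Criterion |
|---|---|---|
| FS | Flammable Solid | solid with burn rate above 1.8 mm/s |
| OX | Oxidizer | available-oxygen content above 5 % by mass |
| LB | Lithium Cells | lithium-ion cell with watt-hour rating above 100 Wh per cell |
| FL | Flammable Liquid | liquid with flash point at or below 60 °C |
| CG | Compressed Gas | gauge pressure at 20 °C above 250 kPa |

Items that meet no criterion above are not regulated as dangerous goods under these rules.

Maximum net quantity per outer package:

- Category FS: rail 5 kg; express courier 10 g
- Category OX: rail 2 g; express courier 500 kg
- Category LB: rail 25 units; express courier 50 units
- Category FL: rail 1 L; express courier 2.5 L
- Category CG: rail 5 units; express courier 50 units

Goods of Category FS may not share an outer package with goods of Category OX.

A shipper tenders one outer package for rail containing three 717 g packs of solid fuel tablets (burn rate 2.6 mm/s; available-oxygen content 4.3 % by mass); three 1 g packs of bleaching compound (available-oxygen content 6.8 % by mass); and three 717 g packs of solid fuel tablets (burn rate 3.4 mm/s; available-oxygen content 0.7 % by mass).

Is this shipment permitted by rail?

The solid fuel tablets have burn rate 2.6 mm/s, which is > 1.8 mm/s, so they are Category FS (Flammable Solid).
Available-oxygen content 6.8 % by mass meets the Category OX criterion (Oxidizer), so the bleaching compound is Category OX.
Burn rate 3.4 mm/s meets the Category FS criterion (Flammable Solid), so the solid fuel tablets are Category FS.
Category FS net quantity: (three 717 g packs = 2.151 kg) + (three 717 g packs = 2.151 kg) = 4.302 kg.
4.302 kg is within the rail limit of 5 kg for Category FS.
Category OX quantity: three 1 g packs = 3 g.
3 g exceeds the rail limit of 2 g for Category OX.
Category FS and Category OX may not share an outer package.

No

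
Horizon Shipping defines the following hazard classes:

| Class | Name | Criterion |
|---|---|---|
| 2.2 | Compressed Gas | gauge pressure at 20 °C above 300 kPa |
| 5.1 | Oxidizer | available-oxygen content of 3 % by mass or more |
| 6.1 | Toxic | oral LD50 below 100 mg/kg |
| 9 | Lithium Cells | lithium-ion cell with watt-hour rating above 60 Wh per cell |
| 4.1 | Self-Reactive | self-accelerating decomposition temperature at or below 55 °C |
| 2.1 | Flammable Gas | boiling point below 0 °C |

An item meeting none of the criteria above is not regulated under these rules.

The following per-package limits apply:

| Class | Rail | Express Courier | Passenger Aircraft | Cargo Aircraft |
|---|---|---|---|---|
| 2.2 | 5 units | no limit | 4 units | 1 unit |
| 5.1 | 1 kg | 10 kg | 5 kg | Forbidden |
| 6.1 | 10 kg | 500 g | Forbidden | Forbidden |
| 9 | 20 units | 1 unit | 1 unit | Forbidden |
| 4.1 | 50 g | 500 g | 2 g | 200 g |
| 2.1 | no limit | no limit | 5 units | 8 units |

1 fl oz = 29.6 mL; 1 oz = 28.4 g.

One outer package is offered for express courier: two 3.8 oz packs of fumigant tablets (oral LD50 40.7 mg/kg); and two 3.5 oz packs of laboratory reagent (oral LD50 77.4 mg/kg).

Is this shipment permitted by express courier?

Oral LD50 40.7 mg/kg meets the Class 6.1 criterion (Toxic), so the fumigant tablets are Class 6.1.
Laboratory reagent: oral LD50 77.4 mg/kg < 100 mg/kg → Class 6.1 (Toxic).
Class 6.1 net quantity: (two 3.8 oz packs = 215.84 g) + (two 3.5 oz packs = 198.8 g) = 414.64 g.
414.64 g ≤ 500 g (express courier limit, Class 6.1) — within limit.

Yes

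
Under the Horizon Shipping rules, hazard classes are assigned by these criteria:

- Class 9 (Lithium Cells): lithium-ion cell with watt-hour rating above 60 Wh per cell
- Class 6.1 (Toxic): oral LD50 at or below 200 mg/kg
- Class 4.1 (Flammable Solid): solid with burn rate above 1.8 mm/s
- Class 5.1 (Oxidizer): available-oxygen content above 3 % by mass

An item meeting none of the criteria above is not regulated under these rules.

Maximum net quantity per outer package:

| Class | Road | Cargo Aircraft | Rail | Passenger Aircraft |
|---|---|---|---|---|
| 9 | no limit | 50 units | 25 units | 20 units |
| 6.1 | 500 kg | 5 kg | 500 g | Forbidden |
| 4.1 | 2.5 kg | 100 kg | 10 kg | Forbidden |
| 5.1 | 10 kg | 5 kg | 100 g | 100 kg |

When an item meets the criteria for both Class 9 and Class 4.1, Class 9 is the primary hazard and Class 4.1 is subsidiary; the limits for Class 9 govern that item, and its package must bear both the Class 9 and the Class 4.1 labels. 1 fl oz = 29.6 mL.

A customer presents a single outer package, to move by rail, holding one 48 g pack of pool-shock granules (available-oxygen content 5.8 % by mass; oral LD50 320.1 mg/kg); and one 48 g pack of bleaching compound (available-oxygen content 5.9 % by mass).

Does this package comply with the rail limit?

Yes

The pool-shock granules have available-oxygen content 5.8 % by mass, which is > 3 % by mass, so they are Class 5.1 (Oxidizer).
Bleaching compound: available-oxygen content 5.9 % by mass > 3 % by mass → Class 5.1 (Oxidizer).
Total Class 5.1: 48 g + 48 g = 96 g.
That is within the Class 5.1 rail limit of 100 g.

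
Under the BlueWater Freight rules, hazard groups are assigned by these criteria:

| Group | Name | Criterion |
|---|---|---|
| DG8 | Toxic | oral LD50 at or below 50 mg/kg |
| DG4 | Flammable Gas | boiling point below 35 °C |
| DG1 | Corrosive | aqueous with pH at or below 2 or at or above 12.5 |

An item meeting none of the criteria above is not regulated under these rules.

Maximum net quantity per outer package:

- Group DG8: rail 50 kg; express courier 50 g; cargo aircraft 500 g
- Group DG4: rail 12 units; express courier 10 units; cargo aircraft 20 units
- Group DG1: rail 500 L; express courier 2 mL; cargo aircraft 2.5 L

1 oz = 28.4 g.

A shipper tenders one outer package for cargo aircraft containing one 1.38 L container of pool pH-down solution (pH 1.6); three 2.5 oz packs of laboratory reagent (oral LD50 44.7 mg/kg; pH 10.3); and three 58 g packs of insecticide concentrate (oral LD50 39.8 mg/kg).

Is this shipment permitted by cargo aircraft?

Yes

Pool pH-down solution: pH 1.6 ≤ 2 → Group DG1 (Corrosive).
With oral LD50 44.7 mg/kg (≤ 50 mg/kg), the laboratory reagent falls in Group DG8.
With oral LD50 39.8 mg/kg (≤ 50 mg/kg), the insecticide concentrate falls in Group DG8.
Total Group DG8: (three 2.5 oz packs = 213 g) + (three 58 g packs = 174 g) = 387 g.
387 g is within the cargo aircraft limit of 500 g for Group DG8.
Group DG1 quantity: 1.38 L.
1.38 L ≤ 2.5 L (cargo aircraft limit, Group DG1) — within limit.
Every hazard group is within its cargo aircraft limit and no segregation rule is violated.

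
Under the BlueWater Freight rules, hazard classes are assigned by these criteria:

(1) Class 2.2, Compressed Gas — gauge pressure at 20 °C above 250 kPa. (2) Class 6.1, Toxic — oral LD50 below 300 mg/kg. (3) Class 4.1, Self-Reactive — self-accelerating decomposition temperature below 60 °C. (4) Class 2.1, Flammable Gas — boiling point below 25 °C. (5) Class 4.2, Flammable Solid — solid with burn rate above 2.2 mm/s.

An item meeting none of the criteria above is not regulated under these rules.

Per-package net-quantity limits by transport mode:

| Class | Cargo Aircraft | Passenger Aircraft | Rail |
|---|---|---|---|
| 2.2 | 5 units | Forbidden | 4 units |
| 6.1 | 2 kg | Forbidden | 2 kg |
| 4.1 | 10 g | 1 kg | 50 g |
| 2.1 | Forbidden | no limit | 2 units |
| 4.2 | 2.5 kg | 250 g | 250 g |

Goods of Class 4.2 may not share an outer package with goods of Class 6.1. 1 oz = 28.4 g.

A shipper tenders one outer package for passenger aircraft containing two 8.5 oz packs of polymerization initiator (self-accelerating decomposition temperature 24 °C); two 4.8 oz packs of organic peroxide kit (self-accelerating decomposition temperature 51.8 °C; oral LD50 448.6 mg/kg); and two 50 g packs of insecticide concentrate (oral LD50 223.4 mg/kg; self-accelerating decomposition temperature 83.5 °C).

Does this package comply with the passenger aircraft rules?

No

The polymerization initiator has self-accelerating decomposition temperature 24 °C, which is < 60 °C, so it is Class 4.1 (Self-Reactive).
Organic peroxide kit: self-accelerating decomposition temperature 51.8 °C < 60 °C → Class 4.1 (Self-Reactive).
Insecticide concentrate: oral LD50 223.4 mg/kg < 300 mg/kg → Class 6.1 (Toxic).
Total Class 4.1: (two 8.5 oz packs = 482.8 g) + (two 4.8 oz packs = 272.64 g) = 755.44 g.
755.44 g is within the passenger aircraft limit of 1 kg for Class 4.1.
Class 6.1 quantity: two 50 g packs = 100 g.
By passenger aircraft, Class 6.1 is Forbidden regardless of quantity.
The segregation rule (Class 4.2 with Class 6.1) does not apply to Class 4.1 with Class 6.1.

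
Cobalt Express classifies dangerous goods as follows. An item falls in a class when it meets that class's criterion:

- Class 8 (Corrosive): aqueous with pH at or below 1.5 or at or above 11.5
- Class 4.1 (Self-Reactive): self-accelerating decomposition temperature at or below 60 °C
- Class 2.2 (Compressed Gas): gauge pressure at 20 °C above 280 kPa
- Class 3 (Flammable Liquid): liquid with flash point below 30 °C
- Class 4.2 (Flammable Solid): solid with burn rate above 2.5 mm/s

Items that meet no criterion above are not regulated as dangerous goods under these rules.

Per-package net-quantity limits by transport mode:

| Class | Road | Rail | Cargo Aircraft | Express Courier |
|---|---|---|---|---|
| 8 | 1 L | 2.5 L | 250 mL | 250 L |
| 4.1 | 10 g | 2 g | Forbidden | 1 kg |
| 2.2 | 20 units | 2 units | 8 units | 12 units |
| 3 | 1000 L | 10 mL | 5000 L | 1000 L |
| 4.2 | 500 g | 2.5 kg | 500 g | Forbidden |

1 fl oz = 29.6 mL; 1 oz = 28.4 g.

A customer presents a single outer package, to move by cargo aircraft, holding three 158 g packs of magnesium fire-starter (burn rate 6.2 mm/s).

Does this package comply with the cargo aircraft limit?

Yes

Magnesium fire-starter: burn rate 6.2 mm/s > 2.5 mm/s → Class 4.2 (Flammable Solid).
Class 4.2 quantity: three 158 g packs = 474 g.
That is within the Class 4.2 cargo aircraft limit of 500 g.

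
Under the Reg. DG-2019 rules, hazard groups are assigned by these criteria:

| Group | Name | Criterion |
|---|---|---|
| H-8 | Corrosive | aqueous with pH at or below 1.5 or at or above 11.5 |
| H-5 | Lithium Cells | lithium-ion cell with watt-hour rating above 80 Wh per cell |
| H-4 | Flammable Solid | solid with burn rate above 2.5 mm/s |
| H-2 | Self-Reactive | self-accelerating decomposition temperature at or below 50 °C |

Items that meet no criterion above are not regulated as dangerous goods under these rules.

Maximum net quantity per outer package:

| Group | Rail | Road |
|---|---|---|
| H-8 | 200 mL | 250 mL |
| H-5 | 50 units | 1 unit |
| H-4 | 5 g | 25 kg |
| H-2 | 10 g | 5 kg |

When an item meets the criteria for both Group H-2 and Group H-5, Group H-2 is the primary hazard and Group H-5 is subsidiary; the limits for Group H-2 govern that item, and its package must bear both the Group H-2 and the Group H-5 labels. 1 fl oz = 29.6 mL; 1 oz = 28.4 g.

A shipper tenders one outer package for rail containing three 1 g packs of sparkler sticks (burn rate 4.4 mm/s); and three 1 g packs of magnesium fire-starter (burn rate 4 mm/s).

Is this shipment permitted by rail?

Burn rate 4.4 mm/s meets the Group H-4 criterion (Flammable Solid), so the sparkler sticks are Group H-4.
Magnesium fire-starter: burn rate 4 mm/s > 2.5 mm/s → Group H-4 (Flammable Solid).
Total Group H-4: (three 1 g packs = 3 g) + (three 1 g packs = 3 g) = 6 g.
That exceeds the Group H-4 rail limit of 5 g.

No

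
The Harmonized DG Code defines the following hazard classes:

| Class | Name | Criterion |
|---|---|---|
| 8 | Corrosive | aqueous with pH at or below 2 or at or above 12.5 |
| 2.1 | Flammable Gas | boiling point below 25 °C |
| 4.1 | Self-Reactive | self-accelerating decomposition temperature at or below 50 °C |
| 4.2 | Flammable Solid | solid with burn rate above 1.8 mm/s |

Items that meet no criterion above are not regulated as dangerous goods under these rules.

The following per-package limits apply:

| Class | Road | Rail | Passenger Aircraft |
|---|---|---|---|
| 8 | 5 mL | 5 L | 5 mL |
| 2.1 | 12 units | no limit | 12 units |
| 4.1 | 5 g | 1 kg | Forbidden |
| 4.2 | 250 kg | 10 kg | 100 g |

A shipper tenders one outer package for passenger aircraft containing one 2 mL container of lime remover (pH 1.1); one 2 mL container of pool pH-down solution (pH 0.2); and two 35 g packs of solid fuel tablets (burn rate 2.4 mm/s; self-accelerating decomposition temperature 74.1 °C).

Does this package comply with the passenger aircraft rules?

Lime remover: pH 1.1 ≤ 2 → Class 8 (Corrosive).
pH 0.2 meets the Class 8 criterion (Corrosive), so the pool pH-down solution is Class 8.
Solid fuel tablets: burn rate 2.4 mm/s > 1.8 mm/s → Class 4.2 (Flammable Solid).
Total Class 8: 2 mL + 2 mL = 4 mL.
That is within the Class 8 passenger aircraft limit of 5 mL.
Class 4.2 quantity: two 35 g packs = 70 g.
That is within the Class 4.2 passenger aircraft limit of 100 g.
Every hazard class is within its passenger aircraft limit and no segregation rule is violated.

Yes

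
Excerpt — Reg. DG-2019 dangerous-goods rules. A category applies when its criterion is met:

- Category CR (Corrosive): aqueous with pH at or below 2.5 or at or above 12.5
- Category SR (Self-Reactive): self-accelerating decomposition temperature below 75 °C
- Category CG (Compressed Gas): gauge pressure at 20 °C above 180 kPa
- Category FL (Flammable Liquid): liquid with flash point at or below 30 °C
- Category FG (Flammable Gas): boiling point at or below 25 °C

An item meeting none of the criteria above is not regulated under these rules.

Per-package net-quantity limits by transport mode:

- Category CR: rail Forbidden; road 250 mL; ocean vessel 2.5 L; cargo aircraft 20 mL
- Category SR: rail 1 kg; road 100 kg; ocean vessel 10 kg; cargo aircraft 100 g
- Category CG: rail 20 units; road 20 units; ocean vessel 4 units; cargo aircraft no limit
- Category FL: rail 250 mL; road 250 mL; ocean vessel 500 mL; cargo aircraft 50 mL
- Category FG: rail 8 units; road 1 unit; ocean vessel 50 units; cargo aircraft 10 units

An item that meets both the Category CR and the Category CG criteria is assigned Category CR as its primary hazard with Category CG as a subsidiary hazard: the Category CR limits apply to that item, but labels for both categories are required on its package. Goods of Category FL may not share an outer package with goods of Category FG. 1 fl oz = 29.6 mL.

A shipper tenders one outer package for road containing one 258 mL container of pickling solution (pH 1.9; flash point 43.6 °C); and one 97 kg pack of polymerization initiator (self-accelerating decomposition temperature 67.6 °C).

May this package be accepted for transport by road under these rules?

With pH 1.9 (≤ 2.5), the pickling solution falls in Category CR.
Self-accelerating decomposition temperature 67.6 °C meets the Category SR criterion (Self-Reactive), so the polymerization initiator is Category SR.
Category SR quantity: 97 kg.
That is within the Category SR road limit of 100 kg.
Category CR quantity: 258 mL.
258 mL > 250 mL (road limit, Category CR) — over the limit.
The segregation rule (Category FL with Category FG) does not apply to Category SR with Category CR.

No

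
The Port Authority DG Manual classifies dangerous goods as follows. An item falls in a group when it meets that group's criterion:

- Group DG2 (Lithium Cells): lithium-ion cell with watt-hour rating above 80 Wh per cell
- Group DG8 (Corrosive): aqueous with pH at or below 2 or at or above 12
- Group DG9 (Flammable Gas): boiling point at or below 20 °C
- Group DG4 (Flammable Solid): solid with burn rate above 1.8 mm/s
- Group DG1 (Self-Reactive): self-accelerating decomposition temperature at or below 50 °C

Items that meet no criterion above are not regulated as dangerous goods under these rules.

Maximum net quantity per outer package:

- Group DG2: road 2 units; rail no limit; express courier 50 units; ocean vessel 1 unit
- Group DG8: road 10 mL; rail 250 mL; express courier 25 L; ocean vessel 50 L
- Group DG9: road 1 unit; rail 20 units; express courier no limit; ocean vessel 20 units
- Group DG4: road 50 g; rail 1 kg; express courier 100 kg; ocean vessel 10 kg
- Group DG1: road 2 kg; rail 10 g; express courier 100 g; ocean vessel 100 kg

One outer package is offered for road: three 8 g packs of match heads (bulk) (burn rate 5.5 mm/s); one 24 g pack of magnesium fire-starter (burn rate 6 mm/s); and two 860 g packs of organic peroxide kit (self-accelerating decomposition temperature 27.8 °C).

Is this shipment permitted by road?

Burn rate 5.5 mm/s meets the Group DG4 criterion (Flammable Solid), so the match heads (bulk) are Group DG4.
The magnesium fire-starter has burn rate 6 mm/s, which is > 1.8 mm/s, so it is Group DG4 (Flammable Solid).
With self-accelerating decomposition temperature 27.8 °C (≤ 50 °C), the organic peroxide kit falls in Group DG1.
Total Group DG4: (three 8 g packs = 24 g) + 24 g = 48 g.
48 g is within the road limit of 50 g for Group DG4.
Group DG1 quantity: two 860 g packs = 1.72 kg.
That is within the Group DG1 road limit of 2 kg.
Every hazard group is within its road limit and no segregation rule is violated.

Yes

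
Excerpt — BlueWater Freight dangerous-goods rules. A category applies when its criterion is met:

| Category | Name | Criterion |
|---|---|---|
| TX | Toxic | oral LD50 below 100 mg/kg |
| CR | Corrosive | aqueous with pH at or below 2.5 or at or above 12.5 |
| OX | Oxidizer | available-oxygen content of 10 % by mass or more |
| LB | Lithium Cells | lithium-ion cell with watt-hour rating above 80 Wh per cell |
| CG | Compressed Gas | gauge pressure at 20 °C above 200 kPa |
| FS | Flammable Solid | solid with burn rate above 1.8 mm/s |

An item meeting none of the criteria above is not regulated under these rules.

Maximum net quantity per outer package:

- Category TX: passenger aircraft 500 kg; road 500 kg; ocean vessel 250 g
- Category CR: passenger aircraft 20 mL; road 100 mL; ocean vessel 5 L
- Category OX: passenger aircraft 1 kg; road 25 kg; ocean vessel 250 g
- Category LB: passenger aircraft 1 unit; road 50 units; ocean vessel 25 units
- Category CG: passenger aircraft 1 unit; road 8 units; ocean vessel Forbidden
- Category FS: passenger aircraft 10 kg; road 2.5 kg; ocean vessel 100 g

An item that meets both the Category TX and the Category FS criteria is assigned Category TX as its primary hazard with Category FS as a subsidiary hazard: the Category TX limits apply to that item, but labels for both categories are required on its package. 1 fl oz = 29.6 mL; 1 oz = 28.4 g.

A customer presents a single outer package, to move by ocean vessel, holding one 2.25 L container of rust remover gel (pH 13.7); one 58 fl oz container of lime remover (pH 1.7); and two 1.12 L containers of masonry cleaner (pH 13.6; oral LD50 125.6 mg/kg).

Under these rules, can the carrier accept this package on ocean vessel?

No

Rust remover gel: pH 13.7 ≥ 12.5 → Category CR (Corrosive).
Lime remover: pH 1.7 ≤ 2.5 → Category CR (Corrosive).
Masonry cleaner: pH 13.6 ≥ 12.5 → Category CR (Corrosive).
Category CR net quantity: 2.25 L + (one 58 fl oz container = 1716.8 mL) + (two 1.12 L containers = 2.24 L) = 6206.8 mL.
6206.8 mL exceeds the ocean vessel limit of 5 L for Category CR.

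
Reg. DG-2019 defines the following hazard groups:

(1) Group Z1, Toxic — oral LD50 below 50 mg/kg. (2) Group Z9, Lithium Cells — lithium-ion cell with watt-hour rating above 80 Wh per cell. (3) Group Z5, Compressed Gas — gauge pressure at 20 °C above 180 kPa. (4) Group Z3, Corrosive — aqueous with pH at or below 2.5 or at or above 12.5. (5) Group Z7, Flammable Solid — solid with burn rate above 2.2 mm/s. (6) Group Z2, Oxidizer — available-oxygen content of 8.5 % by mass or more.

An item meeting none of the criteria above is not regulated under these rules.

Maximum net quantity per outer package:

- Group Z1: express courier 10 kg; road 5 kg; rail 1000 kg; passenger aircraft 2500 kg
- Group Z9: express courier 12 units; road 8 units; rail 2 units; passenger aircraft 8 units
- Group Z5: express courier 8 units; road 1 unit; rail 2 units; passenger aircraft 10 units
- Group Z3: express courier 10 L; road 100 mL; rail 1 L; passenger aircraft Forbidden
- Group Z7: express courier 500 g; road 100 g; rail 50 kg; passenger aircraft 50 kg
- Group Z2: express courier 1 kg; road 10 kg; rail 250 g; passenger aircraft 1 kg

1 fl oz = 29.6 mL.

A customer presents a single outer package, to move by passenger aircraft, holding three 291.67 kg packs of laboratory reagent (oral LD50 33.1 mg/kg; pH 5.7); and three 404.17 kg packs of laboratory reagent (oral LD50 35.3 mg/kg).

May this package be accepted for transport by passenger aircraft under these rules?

With oral LD50 33.1 mg/kg (< 50 mg/kg), the laboratory reagent falls in Group Z1.
Laboratory reagent: oral LD50 35.3 mg/kg < 50 mg/kg → Group Z1 (Toxic).
Group Z1 net quantity: (three 291.67 kg packs = 875.01 kg) + (three 404.17 kg packs = 1212.51 kg) = 2087.52 kg.
2087.52 kg is within the passenger aircraft limit of 2500 kg for Group Z1.

Yes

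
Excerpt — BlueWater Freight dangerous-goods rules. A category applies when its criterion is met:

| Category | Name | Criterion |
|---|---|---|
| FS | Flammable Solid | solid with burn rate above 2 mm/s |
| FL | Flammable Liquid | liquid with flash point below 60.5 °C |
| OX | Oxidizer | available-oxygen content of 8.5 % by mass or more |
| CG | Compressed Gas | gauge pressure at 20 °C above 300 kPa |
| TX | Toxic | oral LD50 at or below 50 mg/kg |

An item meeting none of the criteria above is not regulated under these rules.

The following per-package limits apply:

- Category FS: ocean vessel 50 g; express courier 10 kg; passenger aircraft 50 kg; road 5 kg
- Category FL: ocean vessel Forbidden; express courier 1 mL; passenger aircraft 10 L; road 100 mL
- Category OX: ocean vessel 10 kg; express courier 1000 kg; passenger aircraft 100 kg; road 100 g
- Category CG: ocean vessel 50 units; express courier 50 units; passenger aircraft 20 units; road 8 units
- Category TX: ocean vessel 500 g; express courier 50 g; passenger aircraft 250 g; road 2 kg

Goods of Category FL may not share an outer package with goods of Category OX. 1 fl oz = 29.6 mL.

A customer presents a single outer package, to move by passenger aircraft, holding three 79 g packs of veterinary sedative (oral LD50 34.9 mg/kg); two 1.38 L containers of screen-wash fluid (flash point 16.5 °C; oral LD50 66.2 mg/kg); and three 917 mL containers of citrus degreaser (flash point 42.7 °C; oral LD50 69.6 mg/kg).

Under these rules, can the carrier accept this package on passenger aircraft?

Yes

With oral LD50 34.9 mg/kg (≤ 50 mg/kg), the veterinary sedative falls in Category TX.
The screen-wash fluid has flash point 16.5 °C, which is < 60.5 °C, so it is Category FL (Flammable Liquid).
The citrus degreaser has flash point 42.7 °C, which is < 60.5 °C, so it is Category FL (Flammable Liquid).
Total Category FL: (two 1.38 L containers = 2.76 L) + (three 917 mL containers = 2.751 L) = 5.511 L.
5.511 L ≤ 10 L (passenger aircraft limit, Category FL) — within limit.
Category TX quantity: three 79 g packs = 237 g.
That is within the Category TX passenger aircraft limit of 250 g.
The segregation rule (Category FL with Category OX) does not apply to Category FL with Category TX.
Every hazard category is within its passenger aircraft limit and no segregation rule is violated.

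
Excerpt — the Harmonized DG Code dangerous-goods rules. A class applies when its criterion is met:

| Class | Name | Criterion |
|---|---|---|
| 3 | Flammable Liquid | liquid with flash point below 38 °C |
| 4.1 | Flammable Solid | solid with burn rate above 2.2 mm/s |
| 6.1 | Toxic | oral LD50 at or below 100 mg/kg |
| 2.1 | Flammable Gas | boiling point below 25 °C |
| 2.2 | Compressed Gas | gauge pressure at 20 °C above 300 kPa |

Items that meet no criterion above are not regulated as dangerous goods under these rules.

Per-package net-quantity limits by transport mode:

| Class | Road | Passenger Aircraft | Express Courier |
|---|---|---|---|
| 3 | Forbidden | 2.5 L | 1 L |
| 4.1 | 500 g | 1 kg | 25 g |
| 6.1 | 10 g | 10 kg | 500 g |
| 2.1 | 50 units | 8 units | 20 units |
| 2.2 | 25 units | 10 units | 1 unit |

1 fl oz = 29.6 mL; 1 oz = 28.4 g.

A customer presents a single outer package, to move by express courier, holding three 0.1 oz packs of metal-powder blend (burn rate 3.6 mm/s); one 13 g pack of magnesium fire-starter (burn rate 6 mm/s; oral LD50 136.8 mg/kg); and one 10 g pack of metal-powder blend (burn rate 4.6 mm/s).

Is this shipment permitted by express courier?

With burn rate 3.6 mm/s (> 2.2 mm/s), the metal-powder blend falls in Class 4.1.
Burn rate 6 mm/s meets the Class 4.1 criterion (Flammable Solid), so the magnesium fire-starter is Class 4.1.
Metal-powder blend: burn rate 4.6 mm/s > 2.2 mm/s → Class 4.1 (Flammable Solid).
Total Class 4.1: (three 0.1 oz packs = 8.52 g) + 13 g + 10 g = 31.52 g.
31.52 g > 25 g (express courier limit, Class 4.1) — over the limit.

No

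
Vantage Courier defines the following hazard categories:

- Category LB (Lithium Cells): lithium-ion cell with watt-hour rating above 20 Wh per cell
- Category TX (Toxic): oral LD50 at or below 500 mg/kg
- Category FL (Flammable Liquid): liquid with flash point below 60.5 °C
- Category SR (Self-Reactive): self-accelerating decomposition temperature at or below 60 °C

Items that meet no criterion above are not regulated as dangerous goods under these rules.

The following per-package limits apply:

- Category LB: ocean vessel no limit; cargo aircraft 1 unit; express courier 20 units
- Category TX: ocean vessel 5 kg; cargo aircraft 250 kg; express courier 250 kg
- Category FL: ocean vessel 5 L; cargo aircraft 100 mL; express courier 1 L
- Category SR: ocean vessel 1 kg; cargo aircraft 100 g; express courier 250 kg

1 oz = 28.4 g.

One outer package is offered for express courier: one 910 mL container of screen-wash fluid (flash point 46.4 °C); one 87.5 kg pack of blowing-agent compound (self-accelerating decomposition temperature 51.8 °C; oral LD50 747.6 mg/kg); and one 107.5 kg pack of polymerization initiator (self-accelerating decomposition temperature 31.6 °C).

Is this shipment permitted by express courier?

Yes

With flash point 46.4 °C (< 60.5 °C), the screen-wash fluid falls in Category FL.
Self-accelerating decomposition temperature 51.8 °C meets the Category SR criterion (Self-Reactive), so the blowing-agent compound is Category SR.
The polymerization initiator has self-accelerating decomposition temperature 31.6 °C, which is ≤ 60 °C, so it is Category SR (Self-Reactive).
Category FL quantity: 910 mL.
910 mL is within the express courier limit of 1 L for Category FL.
Total Category SR: 87.5 kg + 107.5 kg = 195 kg.
195 kg is within the express courier limit of 250 kg for Category SR.
Every hazard category is within its express courier limit and no segregation rule is violated.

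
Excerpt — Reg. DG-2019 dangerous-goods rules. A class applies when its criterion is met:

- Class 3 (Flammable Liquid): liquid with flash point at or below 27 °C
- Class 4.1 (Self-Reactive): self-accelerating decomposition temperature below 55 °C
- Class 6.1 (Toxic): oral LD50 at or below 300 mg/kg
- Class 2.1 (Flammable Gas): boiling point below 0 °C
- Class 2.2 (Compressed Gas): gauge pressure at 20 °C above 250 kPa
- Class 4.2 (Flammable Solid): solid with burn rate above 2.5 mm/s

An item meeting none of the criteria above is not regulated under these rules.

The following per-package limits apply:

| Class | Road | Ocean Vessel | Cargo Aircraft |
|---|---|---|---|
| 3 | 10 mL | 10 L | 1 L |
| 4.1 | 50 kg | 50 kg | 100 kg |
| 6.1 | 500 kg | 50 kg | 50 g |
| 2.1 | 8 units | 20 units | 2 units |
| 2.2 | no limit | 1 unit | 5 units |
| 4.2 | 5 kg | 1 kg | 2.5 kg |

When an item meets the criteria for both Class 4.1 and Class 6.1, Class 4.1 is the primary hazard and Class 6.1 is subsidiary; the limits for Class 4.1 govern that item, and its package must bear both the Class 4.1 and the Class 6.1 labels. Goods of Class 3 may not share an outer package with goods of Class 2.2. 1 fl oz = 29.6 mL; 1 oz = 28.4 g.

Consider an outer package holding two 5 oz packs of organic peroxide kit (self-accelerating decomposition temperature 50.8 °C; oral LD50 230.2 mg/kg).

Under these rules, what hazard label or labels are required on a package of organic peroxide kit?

Self-accelerating decomposition temperature 50.8 °C meets the Class 4.1 criterion (Self-Reactive), so the organic peroxide kit is Class 4.1.
The organic peroxide kit has oral LD50 230.2 mg/kg, which is ≤ 300 mg/kg, so it is Class 6.1 (Toxic).
By the precedence rule Class 4.1 is primary and Class 6.1 is subsidiary, and that rule requires both labels on the package.

Class 4.1 and 6.1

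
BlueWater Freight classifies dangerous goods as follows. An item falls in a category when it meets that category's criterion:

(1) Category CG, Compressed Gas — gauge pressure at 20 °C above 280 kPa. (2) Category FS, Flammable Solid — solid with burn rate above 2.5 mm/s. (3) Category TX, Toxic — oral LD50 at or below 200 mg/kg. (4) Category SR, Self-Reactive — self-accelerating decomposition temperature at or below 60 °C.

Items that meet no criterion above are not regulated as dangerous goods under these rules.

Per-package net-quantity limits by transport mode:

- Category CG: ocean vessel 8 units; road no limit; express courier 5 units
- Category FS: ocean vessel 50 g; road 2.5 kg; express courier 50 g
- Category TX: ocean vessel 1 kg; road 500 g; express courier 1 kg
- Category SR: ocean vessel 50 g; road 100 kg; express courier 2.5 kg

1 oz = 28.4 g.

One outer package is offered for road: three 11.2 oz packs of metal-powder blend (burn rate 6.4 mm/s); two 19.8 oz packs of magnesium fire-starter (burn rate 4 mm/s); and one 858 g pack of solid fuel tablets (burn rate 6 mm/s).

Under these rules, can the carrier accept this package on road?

No

With burn rate 6.4 mm/s (> 2.5 mm/s), the metal-powder blend falls in Category FS.
Burn rate 4 mm/s meets the Category FS criterion (Flammable Solid), so the magnesium fire-starter is Category FS.
Burn rate 6 mm/s meets the Category FS criterion (Flammable Solid), so the solid fuel tablets are Category FS.
Category FS net quantity: (three 11.2 oz packs = 954.24 g) + (two 19.8 oz packs = 1124.64 g) + 858 g = 2936.88 g.
2936.88 g exceeds the road limit of 2.5 kg for Category FS.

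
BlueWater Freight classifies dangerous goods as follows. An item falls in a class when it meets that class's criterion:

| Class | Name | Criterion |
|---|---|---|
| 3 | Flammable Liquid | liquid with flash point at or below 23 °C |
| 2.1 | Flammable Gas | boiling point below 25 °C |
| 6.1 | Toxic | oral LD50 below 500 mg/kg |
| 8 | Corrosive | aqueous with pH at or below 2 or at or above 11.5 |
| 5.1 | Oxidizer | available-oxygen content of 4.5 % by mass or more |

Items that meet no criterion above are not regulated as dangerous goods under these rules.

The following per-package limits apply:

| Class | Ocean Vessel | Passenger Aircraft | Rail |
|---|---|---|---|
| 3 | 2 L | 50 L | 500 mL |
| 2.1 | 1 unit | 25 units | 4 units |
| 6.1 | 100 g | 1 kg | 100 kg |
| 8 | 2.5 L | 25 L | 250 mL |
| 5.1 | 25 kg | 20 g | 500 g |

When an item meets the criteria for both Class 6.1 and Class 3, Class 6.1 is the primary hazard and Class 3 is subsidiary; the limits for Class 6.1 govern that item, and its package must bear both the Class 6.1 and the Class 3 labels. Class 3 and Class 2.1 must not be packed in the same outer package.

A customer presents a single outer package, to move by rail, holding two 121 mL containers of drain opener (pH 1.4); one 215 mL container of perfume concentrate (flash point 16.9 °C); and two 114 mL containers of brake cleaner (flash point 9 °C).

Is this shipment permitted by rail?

Yes

With pH 1.4 (≤ 2), the drain opener falls in Class 8.
Perfume concentrate: flash point 16.9 °C ≤ 23 °C → Class 3 (Flammable Liquid).
With flash point 9 °C (≤ 23 °C), the brake cleaner falls in Class 3.
Total Class 3: 215 mL + (two 114 mL containers = 228 mL) = 443 mL.
443 mL is within the rail limit of 500 mL for Class 3.
Class 8 quantity: two 121 mL containers = 242 mL.
242 mL is within the rail limit of 250 mL for Class 8.
The segregation rule (Class 3 with Class 2.1) does not apply to Class 3 with Class 8.
Every hazard class is within its rail limit and no segregation rule is violated.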